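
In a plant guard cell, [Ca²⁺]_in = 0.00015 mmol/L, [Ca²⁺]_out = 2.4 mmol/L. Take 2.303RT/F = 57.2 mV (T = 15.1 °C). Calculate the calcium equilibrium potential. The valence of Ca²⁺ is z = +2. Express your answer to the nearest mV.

120 mV

E = (57.2/z) · log₁₀([Ca²⁺]_out/[Ca²⁺]_in) with z = +2.
= (57.2/2) · log₁₀(2.4/0.00015) = 28.60 · log₁₀(1.6e+04)
= 28.60 · (4.2041) = 120.24 mV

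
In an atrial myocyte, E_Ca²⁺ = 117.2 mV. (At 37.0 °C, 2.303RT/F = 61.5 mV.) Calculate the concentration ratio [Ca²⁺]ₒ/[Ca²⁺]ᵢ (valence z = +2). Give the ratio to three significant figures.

log₁₀([out]/[in]) = E·z/(61.5) = 117.2 × 2 / 61.5 = 3.8114
[out]/[in] = 10^(3.8114) = 6477

6480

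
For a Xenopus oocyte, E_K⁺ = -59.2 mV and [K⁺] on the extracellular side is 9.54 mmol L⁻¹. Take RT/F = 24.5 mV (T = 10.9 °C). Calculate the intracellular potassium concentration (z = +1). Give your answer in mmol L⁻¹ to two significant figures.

Nernst: E = (24.5/1) · ln([out]/[in]), so ln([out]/[in]) = -59.2 × 1 / 24.5 = -2.4163.
[out]/[in] = e^(-2.4163) = 0.08925.
[in] = 9.54 / 0.08925 = 106.9 mmol L⁻¹.

110 mmol L⁻¹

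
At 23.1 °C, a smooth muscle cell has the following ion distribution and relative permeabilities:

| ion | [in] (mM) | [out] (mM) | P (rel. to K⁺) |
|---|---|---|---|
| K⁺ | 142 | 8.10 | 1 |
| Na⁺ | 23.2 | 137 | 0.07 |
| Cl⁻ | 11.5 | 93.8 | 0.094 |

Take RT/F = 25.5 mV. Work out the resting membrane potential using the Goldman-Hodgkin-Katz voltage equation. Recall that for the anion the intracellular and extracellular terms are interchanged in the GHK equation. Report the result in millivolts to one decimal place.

-53.4 mV

Vm = 25.5 · ln[(Σ P·[cation]ₒ + Σ P·[anion]ᵢ) / (Σ P·[cation]ᵢ + Σ P·[anion]ₒ)]
Numerator = 1×8.10 + 0.07×137 + 0.094×11.5 = 18.77
Denominator = 1×142 + 0.07×23.2 + 0.094×93.8 = 152.4
Vm = 25.5 · ln(0.12314) = 25.5 × (-2.0945) = -53.41 mV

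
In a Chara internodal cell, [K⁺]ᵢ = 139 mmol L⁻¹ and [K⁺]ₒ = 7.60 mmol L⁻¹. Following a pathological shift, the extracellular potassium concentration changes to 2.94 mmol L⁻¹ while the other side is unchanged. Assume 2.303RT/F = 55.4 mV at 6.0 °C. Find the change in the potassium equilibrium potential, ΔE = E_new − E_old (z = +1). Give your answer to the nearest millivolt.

-23 mV

E_old = (55.4/1)·log₁₀(7.60/139) = -69.93 mV
E_new = (55.4/1)·log₁₀(2.94/139) = -92.78 mV
ΔE = -92.78 − (-69.93) = -22.85 mV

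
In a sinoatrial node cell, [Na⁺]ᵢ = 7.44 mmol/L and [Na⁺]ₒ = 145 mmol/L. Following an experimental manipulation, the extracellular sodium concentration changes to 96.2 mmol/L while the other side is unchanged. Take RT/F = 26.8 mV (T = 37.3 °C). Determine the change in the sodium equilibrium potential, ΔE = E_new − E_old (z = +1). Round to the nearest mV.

-11 mV

E_old = (26.8/1)·ln(145/7.44) = 79.59 mV
E_new = (26.8/1)·ln(96.2/7.44) = 68.60 mV
ΔE = 68.60 − (79.59) = -11.00 mV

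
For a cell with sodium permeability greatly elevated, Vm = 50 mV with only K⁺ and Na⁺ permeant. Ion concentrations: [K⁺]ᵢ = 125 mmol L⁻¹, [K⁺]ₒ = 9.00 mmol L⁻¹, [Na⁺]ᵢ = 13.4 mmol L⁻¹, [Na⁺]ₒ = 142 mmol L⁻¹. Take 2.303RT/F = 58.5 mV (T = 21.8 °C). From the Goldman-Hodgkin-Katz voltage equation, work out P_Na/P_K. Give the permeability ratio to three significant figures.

Let α = P_Na/P_K. GHK: Vm = 58.5·log₁₀[(Kₒ + α·Naₒ)/(Kᵢ + α·Naᵢ)].
10^(Vm/58.5) = 10^(50.0/58.5) = 7.1565
So 7.1565·(Kᵢ + α·Naᵢ) = Kₒ + α·Naₒ → α = (7.1565·125.0 − 9.0) / (142.0 − 7.1565·13.4)
α = (894.6 − 9.0) / (142.0 − 95.9) = 885.6/46.1 = 19.21

19.2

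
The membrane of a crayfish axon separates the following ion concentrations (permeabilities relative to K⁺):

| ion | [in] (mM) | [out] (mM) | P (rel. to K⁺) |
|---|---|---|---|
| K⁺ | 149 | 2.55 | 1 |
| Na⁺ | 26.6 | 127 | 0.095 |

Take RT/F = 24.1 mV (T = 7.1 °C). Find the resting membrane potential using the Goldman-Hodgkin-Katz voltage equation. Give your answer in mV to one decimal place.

-56.4 mV

Vm = 24.1 · ln[(Σ P·[cation]ₒ + Σ P·[anion]ᵢ) / (Σ P·[cation]ᵢ + Σ P·[anion]ₒ)]
Numerator = 1×2.55 + 0.095×127 = 14.61
Denominator = 1×149 + 0.095×26.6 = 151.5
Vm = 24.1 · ln(0.096451) = 24.1 × (-2.3387) = -56.36 mV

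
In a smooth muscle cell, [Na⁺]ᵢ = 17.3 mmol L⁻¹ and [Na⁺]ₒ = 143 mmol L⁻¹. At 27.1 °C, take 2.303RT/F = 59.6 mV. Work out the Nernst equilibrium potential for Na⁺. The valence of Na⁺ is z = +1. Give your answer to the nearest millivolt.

E = (59.6/z) · log₁₀([Na⁺]_out/[Na⁺]_in) with z = +1.
= (59.6/1) · log₁₀(143/17.3) = 59.60 · log₁₀(8.266)
= 59.60 · (0.9173) = 54.67 mV

55 mV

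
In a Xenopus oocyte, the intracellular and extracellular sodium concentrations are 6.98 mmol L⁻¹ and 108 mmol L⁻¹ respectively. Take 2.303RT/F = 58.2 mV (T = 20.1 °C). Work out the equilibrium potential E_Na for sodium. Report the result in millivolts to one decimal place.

E = (58.2/z) · log₁₀([Na⁺]_out/[Na⁺]_in) with z = +1.
= (58.2/1) · log₁₀(108/6.98) = 58.20 · log₁₀(15.47)
= 58.20 · (1.1896) = 69.23 mV

69.2 mV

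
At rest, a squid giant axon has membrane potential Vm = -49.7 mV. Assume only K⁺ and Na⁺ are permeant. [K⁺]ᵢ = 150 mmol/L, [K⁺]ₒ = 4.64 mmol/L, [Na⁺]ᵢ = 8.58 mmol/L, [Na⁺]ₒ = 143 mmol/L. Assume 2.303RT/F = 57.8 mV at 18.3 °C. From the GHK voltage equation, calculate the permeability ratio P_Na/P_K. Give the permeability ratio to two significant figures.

Let α = P_Na/P_K. GHK: Vm = 57.8·log₁₀[(Kₒ + α·Naₒ)/(Kᵢ + α·Naᵢ)].
10^(Vm/57.8) = 10^(-49.7/57.8) = 0.13808
So 0.13808·(Kᵢ + α·Naᵢ) = Kₒ + α·Naₒ → α = (0.13808·150.0 − 4.64) / (143.0 − 0.13808·8.58)
α = (20.71 − 4.64) / (143.0 − 1.185) = 16.07/141.8 = 0.1133

0.11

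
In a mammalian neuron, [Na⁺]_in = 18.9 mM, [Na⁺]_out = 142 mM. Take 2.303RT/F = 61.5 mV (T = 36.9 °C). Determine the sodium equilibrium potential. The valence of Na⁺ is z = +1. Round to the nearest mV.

54 mV

E = (61.5/z) · log₁₀([Na⁺]_out/[Na⁺]_in) with z = +1.
= (61.5/1) · log₁₀(142/18.9) = 61.50 · log₁₀(7.513)
= 61.50 · (0.8758) = 53.86 mV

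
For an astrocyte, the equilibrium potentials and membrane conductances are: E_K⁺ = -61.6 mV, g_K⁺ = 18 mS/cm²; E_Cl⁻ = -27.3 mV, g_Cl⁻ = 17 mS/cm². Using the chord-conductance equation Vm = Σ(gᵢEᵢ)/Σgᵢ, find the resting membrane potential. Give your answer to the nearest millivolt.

Σ gᵢEᵢ = 18·(-61.6) + 17·(-27.3) = -1572.90
Σ gᵢ = 18 + 17 = 35
Vm = -1572.90 / 35 = -44.94 mV

-45 mV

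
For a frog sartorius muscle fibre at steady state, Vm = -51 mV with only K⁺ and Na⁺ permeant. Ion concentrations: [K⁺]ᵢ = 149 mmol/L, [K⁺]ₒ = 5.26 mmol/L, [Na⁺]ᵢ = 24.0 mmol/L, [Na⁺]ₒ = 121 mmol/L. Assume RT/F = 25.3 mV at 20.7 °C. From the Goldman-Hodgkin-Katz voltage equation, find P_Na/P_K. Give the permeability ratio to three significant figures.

0.124

Let α = P_Na/P_K. GHK: Vm = 25.3·ln[(Kₒ + α·Naₒ)/(Kᵢ + α·Naᵢ)].
e^(Vm/25.3) = e^(-51.0/25.3) = 0.13321
So 0.13321·(Kᵢ + α·Naᵢ) = Kₒ + α·Naₒ → α = (0.13321·149.0 − 5.26) / (121.0 − 0.13321·24.0)
α = (19.85 − 5.26) / (121.0 − 3.197) = 14.59/117.8 = 0.1238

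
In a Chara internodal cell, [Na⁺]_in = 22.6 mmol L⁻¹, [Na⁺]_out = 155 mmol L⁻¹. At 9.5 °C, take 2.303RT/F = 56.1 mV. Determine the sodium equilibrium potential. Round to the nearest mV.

47 mV

E = (56.1/z) · log₁₀([Na⁺]_out/[Na⁺]_in) with z = +1.
= (56.1/1) · log₁₀(155/22.6) = 56.10 · log₁₀(6.858)
= 56.10 · (0.8362) = 46.91 mV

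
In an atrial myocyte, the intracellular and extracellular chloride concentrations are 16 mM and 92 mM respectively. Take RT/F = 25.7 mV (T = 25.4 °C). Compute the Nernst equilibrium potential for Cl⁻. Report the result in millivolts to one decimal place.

-45.0 mV

E = (25.7/z) · ln([Cl⁻]_out/[Cl⁻]_in) with z = -1.
For an anion, dividing by z = -1 reverses the sign.
= (25.7/-1) · ln(92/16) = -25.70 · ln(5.75)
= -25.70 · (1.7492) = -44.95 mV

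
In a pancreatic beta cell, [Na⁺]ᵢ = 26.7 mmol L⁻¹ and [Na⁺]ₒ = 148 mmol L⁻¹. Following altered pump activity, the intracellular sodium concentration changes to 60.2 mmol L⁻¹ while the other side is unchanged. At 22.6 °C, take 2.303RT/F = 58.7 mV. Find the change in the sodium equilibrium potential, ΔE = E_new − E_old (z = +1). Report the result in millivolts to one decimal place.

-20.7 mV

E_old = (58.7/1)·log₁₀(148/26.7) = 43.66 mV
E_new = (58.7/1)·log₁₀(148/60.2) = 22.93 mV
ΔE = 22.93 − (43.66) = -20.73 mV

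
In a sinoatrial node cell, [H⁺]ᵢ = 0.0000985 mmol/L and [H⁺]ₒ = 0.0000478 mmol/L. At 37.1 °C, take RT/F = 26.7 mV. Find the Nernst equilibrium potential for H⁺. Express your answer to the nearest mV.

-19 mV

E = (26.7/z) · ln([H⁺]_out/[H⁺]_in) with z = +1.
= (26.7/1) · ln(0.0000478/0.0000985) = 26.70 · ln(0.4853)
= 26.70 · (-0.7230) = -19.30 mV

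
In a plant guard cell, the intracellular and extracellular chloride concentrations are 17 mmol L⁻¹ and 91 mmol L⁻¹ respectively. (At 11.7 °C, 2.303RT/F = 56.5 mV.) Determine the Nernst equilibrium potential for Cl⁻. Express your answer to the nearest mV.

-41 mV

E = (56.5/z) · log₁₀([Cl⁻]_out/[Cl⁻]_in) with z = -1.
For an anion, dividing by z = -1 reverses the sign.
= (56.5/-1) · log₁₀(91/17) = -56.50 · log₁₀(5.353)
= -56.50 · (0.7286) = -41.17 mV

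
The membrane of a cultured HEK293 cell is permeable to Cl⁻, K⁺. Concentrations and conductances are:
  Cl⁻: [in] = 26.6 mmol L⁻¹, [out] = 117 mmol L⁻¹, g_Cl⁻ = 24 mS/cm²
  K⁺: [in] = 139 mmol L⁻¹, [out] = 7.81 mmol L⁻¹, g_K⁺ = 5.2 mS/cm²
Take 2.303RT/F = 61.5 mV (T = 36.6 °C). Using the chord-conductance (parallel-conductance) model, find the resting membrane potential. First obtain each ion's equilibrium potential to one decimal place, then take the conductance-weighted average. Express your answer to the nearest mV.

-46 mV

E_Cl⁻ = (61.5/-1)·log₁₀(117/26.6) = -39.6 mV
E_K⁺ = (61.5/1)·log₁₀(7.81/139) = -76.9 mV
Vm = (Σ gᵢEᵢ)/(Σ gᵢ) = (24·-39.6 + 5.2·-76.9) / (24 + 5.2)
= -1350.28 / 29.2 = -46.24 mV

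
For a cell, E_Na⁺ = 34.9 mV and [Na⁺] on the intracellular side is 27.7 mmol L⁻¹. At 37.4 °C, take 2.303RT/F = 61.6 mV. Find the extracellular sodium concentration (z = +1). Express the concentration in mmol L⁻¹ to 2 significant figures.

100 mmol L⁻¹

Nernst: E = (61.6/1) · log₁₀([out]/[in]), so log₁₀([out]/[in]) = 34.9 × 1 / 61.6 = 0.5666.
[out]/[in] = 10^(0.5666) = 3.686.
[out] = 3.686 × 27.7 = 102.1 mmol L⁻¹.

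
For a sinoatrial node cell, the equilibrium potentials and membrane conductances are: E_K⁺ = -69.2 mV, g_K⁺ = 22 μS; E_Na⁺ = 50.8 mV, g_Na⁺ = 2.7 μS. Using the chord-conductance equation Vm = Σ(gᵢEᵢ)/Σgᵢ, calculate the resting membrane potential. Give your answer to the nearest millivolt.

-56 mV

Σ gᵢEᵢ = 22·(-69.2) + 2.7·(50.8) = -1385.24
Σ gᵢ = 22 + 2.7 = 24.7
Vm = -1385.24 / 24.7 = -56.08 mV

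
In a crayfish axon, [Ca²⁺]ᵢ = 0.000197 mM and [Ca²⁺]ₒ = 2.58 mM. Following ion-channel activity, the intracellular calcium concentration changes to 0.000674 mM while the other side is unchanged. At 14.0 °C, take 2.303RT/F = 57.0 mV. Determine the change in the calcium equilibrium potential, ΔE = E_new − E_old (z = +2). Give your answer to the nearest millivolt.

-15 mV

E_old = (57.0/2)·log₁₀(2.58/0.000197) = 117.34 mV
E_new = (57.0/2)·log₁₀(2.58/0.000674) = 102.11 mV
ΔE = 102.11 − (117.34) = -15.22 mV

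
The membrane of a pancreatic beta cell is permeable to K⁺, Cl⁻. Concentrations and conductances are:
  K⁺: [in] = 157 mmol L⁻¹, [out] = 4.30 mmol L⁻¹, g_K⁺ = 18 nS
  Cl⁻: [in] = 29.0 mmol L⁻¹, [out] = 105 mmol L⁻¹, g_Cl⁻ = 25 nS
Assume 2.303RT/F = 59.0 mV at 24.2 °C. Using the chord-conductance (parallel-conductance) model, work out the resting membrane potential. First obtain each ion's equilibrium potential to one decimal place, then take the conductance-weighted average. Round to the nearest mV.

E_K⁺ = (59.0/1)·log₁₀(4.30/157) = -92.2 mV
E_Cl⁻ = (59.0/-1)·log₁₀(105/29.0) = -33.0 mV
Vm = (Σ gᵢEᵢ)/(Σ gᵢ) = (18·-92.2 + 25·-33.0) / (18 + 25)
= -2484.60 / 43 = -57.78 mV

-58 mV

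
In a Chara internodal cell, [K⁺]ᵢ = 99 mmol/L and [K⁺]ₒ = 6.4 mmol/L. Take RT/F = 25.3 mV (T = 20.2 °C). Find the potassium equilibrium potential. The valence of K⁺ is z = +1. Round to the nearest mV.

-69 mV

E = (25.3/z) · ln([K⁺]_out/[K⁺]_in) with z = +1.
= (25.3/1) · ln(6.4/99) = 25.30 · ln(0.06465)
= 25.30 · (-2.7388) = -69.29 mV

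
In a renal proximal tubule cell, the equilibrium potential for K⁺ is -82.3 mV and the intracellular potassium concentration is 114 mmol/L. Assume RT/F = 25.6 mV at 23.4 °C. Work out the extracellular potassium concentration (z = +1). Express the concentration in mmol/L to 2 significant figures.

4.6 mmol/L

Nernst: E = (25.6/1) · ln([out]/[in]), so ln([out]/[in]) = -82.3 × 1 / 25.6 = -3.2148.
[out]/[in] = e^(-3.2148) = 0.04016.
[out] = 0.04016 × 114 = 4.578 mmol/L.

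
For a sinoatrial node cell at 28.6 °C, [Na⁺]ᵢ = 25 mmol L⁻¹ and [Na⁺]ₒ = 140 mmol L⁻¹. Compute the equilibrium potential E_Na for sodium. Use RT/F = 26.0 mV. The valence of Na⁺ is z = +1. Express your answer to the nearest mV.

E = (26.0/z) · ln([Na⁺]_out/[Na⁺]_in) with z = +1.
= (26.0/1) · ln(140/25) = 26.00 · ln(5.6)
= 26.00 · (1.7228) = 44.79 mV

45 mV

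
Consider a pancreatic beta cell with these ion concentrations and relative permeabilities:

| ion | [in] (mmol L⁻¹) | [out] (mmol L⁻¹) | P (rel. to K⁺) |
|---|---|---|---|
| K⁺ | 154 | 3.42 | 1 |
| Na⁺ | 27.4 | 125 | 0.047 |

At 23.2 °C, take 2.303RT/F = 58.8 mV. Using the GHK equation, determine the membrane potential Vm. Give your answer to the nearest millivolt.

Vm = 58.8 · log₁₀[(Σ P·[cation]ₒ + Σ P·[anion]ᵢ) / (Σ P·[cation]ᵢ + Σ P·[anion]ₒ)]
Numerator = 1×3.42 + 0.047×125 = 9.295
Denominator = 1×154 + 0.047×27.4 = 155.3
Vm = 58.8 · log₁₀(0.059857) = 58.8 × (-1.2229) = -71.91 mV

-72 mV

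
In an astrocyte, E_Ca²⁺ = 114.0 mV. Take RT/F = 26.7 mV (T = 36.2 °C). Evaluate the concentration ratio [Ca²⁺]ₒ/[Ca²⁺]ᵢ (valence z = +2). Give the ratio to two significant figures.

ln([out]/[in]) = E·z/(26.7) = 114.0 × 2 / 26.7 = 8.5393
[out]/[in] = e^(8.5393) = 5112

5100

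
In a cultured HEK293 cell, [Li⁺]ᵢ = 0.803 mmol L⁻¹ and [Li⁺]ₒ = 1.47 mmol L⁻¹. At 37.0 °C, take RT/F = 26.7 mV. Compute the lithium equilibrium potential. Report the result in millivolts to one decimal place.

16.1 mV

E = (26.7/z) · ln([Li⁺]_out/[Li⁺]_in) with z = +1.
= (26.7/1) · ln(1.47/0.803) = 26.70 · ln(1.831)
= 26.70 · (0.6047) = 16.14 mV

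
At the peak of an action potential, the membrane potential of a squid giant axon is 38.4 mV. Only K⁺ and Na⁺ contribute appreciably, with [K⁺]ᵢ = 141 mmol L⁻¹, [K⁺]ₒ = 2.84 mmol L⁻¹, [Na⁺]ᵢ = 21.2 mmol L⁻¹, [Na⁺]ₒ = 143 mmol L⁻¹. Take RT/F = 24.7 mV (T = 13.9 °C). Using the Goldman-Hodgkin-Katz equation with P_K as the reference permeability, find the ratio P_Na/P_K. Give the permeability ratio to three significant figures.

15.6

Let α = P_Na/P_K. GHK: Vm = 24.7·ln[(Kₒ + α·Naₒ)/(Kᵢ + α·Naᵢ)].
e^(Vm/24.7) = e^(38.4/24.7) = 4.7335
So 4.7335·(Kᵢ + α·Naᵢ) = Kₒ + α·Naₒ → α = (4.7335·141.0 − 2.84) / (143.0 − 4.7335·21.2)
α = (667.4 − 2.84) / (143.0 − 100.3) = 664.6/42.65 = 15.58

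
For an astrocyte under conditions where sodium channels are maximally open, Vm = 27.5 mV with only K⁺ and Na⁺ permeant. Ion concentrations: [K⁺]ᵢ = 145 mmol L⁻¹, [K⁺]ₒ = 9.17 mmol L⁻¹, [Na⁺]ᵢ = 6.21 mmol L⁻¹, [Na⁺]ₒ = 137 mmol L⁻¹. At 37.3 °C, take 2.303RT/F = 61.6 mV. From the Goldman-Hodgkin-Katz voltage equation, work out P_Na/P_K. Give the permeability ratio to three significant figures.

Let α = P_Na/P_K. GHK: Vm = 61.6·log₁₀[(Kₒ + α·Naₒ)/(Kᵢ + α·Naᵢ)].
10^(Vm/61.6) = 10^(27.5/61.6) = 2.7953
So 2.7953·(Kᵢ + α·Naᵢ) = Kₒ + α·Naₒ → α = (2.7953·145.0 − 9.17) / (137.0 − 2.7953·6.21)
α = (405.3 − 9.17) / (137.0 − 17.36) = 396.1/119.6 = 3.311

3.31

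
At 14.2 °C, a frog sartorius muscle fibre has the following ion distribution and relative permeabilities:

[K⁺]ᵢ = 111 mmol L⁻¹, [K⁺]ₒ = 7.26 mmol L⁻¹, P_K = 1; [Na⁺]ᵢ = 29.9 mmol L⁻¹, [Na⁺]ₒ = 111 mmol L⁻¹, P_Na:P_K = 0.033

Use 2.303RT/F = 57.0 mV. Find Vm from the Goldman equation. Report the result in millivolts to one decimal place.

-57.6 mV

Vm = 57.0 · log₁₀[(Σ P·[cation]ₒ + Σ P·[anion]ᵢ) / (Σ P·[cation]ᵢ + Σ P·[anion]ₒ)]
Numerator = 1×7.26 + 0.033×111 = 10.92
Denominator = 1×111 + 0.033×29.9 = 112
Vm = 57.0 · log₁₀(0.097538) = 57.0 × (-1.0108) = -57.62 mV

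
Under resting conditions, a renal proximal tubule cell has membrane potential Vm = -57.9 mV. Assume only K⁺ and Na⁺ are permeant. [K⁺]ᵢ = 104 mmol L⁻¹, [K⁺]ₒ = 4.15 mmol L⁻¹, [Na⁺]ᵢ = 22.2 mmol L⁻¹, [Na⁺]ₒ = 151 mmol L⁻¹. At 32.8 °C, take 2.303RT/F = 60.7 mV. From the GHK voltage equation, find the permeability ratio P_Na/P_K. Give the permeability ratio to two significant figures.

0.050

Let α = P_Na/P_K. GHK: Vm = 60.7·log₁₀[(Kₒ + α·Naₒ)/(Kᵢ + α·Naᵢ)].
10^(Vm/60.7) = 10^(-57.9/60.7) = 0.11121
So 0.11121·(Kᵢ + α·Naᵢ) = Kₒ + α·Naₒ → α = (0.11121·104.0 − 4.15) / (151.0 − 0.11121·22.2)
α = (11.57 − 4.15) / (151.0 − 2.469) = 7.415/148.5 = 0.04993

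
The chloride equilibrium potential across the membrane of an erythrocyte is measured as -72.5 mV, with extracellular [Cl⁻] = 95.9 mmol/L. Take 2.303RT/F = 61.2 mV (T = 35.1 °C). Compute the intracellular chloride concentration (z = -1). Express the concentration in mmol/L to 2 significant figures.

Nernst: E = (61.2/-1) · log₁₀([out]/[in]), so log₁₀([out]/[in]) = -72.5 × -1 / 61.2 = 1.1846.
[out]/[in] = 10^(1.1846) = 15.3.
[in] = 95.9 / 15.3 = 6.269 mmol/L.

6.3 mmol/L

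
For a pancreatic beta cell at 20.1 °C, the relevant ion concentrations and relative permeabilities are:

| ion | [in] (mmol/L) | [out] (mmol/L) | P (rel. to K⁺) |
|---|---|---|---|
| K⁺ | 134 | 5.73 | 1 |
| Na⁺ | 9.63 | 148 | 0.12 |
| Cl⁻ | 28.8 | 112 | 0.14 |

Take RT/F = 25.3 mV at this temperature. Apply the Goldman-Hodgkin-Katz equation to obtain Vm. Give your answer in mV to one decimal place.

-43.0 mV

Vm = 25.3 · ln[(Σ P·[cation]ₒ + Σ P·[anion]ᵢ) / (Σ P·[cation]ᵢ + Σ P·[anion]ₒ)]
Numerator = 1×5.73 + 0.12×148 + 0.14×28.8 = 27.52
Denominator = 1×134 + 0.12×9.63 + 0.14×112 = 150.8
Vm = 25.3 · ln(0.18246) = 25.3 × (-1.7012) = -43.04 mV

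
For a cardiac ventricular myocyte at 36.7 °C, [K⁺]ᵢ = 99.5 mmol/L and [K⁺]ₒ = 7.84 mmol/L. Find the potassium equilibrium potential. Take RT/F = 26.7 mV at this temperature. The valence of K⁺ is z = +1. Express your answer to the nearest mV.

-68 mV

E = (26.7/z) · ln([K⁺]_out/[K⁺]_in) with z = +1.
= (26.7/1) · ln(7.84/99.5) = 26.70 · ln(0.07879)
= 26.70 · (-2.5409) = -67.84 mV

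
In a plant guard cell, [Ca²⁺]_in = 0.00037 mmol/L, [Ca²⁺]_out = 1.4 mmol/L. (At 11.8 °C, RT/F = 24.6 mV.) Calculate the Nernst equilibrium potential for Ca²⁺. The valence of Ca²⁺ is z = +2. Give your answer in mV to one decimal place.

E = (24.6/z) · ln([Ca²⁺]_out/[Ca²⁺]_in) with z = +2.
= (24.6/2) · ln(1.4/0.00037) = 12.30 · ln(3784)
= 12.30 · (8.2385) = 101.33 mV

101.3 mV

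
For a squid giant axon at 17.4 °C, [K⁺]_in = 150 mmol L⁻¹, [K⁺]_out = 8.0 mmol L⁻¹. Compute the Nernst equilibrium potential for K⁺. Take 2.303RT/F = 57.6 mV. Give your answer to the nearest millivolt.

-73 mV

E = (57.6/z) · log₁₀([K⁺]_out/[K⁺]_in) with z = +1.
= (57.6/1) · log₁₀(8.0/150) = 57.60 · log₁₀(0.05333)
= 57.60 · (-1.2730) = -73.32 mV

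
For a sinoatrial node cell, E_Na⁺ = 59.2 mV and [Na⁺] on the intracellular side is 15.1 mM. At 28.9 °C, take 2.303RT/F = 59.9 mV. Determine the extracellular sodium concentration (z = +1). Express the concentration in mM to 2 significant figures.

Nernst: E = (59.9/1) · log₁₀([out]/[in]), so log₁₀([out]/[in]) = 59.2 × 1 / 59.9 = 0.9883.
[out]/[in] = 10^(0.9883) = 9.735.
[out] = 9.735 × 15.1 = 147 mM.

150 mM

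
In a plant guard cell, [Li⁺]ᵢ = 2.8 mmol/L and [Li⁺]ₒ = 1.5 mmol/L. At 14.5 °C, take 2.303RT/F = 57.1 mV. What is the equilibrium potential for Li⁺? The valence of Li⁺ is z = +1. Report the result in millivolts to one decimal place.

-15.5 mV

E = (57.1/z) · log₁₀([Li⁺]_out/[Li⁺]_in) with z = +1.
= (57.1/1) · log₁₀(1.5/2.8) = 57.10 · log₁₀(0.5357)
= 57.10 · (-0.2711) = -15.48 mV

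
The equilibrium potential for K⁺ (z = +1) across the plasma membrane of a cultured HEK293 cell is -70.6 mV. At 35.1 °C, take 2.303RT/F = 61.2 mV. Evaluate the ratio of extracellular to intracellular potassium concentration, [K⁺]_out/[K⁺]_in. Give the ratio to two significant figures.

log₁₀([out]/[in]) = E·z/(61.2) = -70.6 × 1 / 61.2 = -1.1536
[out]/[in] = 10^(-1.1536) = 0.07021

0.070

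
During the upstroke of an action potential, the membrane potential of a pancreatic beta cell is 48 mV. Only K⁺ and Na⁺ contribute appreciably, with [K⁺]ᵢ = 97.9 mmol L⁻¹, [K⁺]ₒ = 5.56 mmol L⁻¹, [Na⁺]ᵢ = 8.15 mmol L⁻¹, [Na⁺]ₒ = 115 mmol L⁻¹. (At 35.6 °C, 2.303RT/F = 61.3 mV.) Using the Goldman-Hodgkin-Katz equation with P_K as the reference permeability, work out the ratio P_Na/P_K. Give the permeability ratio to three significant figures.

Let α = P_Na/P_K. GHK: Vm = 61.3·log₁₀[(Kₒ + α·Naₒ)/(Kᵢ + α·Naᵢ)].
10^(Vm/61.3) = 10^(48.0/61.3) = 6.0678
So 6.0678·(Kᵢ + α·Naᵢ) = Kₒ + α·Naₒ → α = (6.0678·97.9 − 5.56) / (115.0 − 6.0678·8.15)
α = (594 − 5.56) / (115.0 − 49.45) = 588.5/65.55 = 8.978

8.98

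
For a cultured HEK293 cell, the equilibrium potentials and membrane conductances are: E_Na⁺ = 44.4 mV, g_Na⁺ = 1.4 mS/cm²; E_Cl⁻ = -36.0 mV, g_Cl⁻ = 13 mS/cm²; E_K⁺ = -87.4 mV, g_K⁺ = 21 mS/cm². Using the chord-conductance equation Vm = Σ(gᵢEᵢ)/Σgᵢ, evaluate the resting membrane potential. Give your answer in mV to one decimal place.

-63.3 mV

Σ gᵢEᵢ = 1.4·(44.4) + 13·(-36.0) + 21·(-87.4) = -2241.24
Σ gᵢ = 1.4 + 13 + 21 = 35.4
Vm = -2241.24 / 35.4 = -63.31 mV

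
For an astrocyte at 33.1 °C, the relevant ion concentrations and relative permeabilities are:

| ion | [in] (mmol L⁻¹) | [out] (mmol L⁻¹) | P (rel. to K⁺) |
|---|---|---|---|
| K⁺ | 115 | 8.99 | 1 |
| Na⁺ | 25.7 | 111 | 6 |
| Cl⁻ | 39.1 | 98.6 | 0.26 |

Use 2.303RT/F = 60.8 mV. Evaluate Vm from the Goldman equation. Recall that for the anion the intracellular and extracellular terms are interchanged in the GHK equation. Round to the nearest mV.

Vm = 60.8 · log₁₀[(Σ P·[cation]ₒ + Σ P·[anion]ᵢ) / (Σ P·[cation]ᵢ + Σ P·[anion]ₒ)]
Numerator = 1×8.99 + 6×111 + 0.26×39.1 = 685.2
Denominator = 1×115 + 6×25.7 + 0.26×98.6 = 294.8
Vm = 60.8 · log₁₀(2.3239) = 60.8 × (0.3662) = 22.27 mV

22 mV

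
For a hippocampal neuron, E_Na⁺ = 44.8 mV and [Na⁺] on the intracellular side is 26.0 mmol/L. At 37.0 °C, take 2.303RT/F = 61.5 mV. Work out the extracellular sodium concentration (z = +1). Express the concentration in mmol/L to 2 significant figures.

140 mmol/L

Nernst: E = (61.5/1) · log₁₀([out]/[in]), so log₁₀([out]/[in]) = 44.8 × 1 / 61.5 = 0.7285.
[out]/[in] = 10^(0.7285) = 5.351.
[out] = 5.351 × 26.0 = 139.1 mmol/L.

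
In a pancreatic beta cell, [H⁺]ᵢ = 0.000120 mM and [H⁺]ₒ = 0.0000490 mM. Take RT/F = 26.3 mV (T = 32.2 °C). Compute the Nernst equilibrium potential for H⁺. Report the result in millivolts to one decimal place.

E = (26.3/z) · ln([H⁺]_out/[H⁺]_in) with z = +1.
= (26.3/1) · ln(0.0000490/0.000120) = 26.30 · ln(0.4083)
= 26.30 · (-0.8957) = -23.56 mV

-23.6 mV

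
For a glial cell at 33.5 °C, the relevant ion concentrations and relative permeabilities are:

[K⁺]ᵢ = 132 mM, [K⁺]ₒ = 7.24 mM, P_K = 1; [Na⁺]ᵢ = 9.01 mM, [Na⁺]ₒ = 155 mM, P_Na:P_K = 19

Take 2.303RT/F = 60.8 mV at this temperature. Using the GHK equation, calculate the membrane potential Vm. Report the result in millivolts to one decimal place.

60.1 mV

Vm = 60.8 · log₁₀[(Σ P·[cation]ₒ + Σ P·[anion]ᵢ) / (Σ P·[cation]ᵢ + Σ P·[anion]ₒ)]
Numerator = 1×7.24 + 19×155 = 2952
Denominator = 1×132 + 19×9.01 = 303.2
Vm = 60.8 · log₁₀(9.7373) = 60.8 × (0.9884) = 60.10 mV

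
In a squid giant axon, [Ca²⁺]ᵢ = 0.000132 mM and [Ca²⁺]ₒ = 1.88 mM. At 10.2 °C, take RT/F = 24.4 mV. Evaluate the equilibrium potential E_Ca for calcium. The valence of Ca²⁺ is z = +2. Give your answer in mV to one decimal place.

116.7 mV

E = (24.4/z) · ln([Ca²⁺]_out/[Ca²⁺]_in) with z = +2.
= (24.4/2) · ln(1.88/0.000132) = 12.20 · ln(1.424e+04)
= 12.20 · (9.5640) = 116.68 mV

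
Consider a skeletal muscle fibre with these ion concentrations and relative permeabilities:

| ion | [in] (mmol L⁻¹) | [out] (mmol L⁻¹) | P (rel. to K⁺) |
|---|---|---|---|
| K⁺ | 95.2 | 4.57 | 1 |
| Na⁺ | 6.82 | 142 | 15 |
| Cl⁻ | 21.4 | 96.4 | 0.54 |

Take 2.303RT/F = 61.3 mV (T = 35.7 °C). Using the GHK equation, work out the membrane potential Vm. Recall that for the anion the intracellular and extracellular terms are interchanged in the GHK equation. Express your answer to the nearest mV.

57 mV

Vm = 61.3 · log₁₀[(Σ P·[cation]ₒ + Σ P·[anion]ᵢ) / (Σ P·[cation]ᵢ + Σ P·[anion]ₒ)]
Numerator = 1×4.57 + 15×142 + 0.54×21.4 = 2146
Denominator = 1×95.2 + 15×6.82 + 0.54×96.4 = 249.6
Vm = 61.3 · log₁₀(8.5998) = 61.3 × (0.9345) = 57.28 mV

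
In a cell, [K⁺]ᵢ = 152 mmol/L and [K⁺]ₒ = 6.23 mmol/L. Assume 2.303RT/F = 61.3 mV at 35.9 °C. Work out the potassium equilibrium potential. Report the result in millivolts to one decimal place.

E = (61.3/z) · log₁₀([K⁺]_out/[K⁺]_in) with z = +1.
= (61.3/1) · log₁₀(6.23/152) = 61.30 · log₁₀(0.04099)
= 61.30 · (-1.3874) = -85.04 mV

-85.0 mV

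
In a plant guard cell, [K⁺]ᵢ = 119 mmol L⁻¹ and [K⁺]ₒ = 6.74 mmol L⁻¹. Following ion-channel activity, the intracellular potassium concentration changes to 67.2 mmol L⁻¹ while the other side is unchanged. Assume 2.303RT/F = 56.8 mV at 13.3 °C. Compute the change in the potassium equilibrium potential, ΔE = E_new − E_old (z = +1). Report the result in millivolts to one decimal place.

E_old = (56.8/1)·log₁₀(6.74/119) = -70.82 mV
E_new = (56.8/1)·log₁₀(6.74/67.2) = -56.73 mV
ΔE = -56.73 − (-70.82) = 14.10 mV

14.1 mV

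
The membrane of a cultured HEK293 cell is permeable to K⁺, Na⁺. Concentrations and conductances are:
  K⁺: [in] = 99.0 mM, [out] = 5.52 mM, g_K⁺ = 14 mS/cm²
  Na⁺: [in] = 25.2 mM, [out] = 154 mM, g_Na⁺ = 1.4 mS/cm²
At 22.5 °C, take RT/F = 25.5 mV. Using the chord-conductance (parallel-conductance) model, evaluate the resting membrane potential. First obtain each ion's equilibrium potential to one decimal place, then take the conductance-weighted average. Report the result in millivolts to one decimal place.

-62.7 mV

E_K⁺ = (25.5/1)·ln(5.52/99.0) = -73.6 mV
E_Na⁺ = (25.5/1)·ln(154/25.2) = 46.2 mV
Vm = (Σ gᵢEᵢ)/(Σ gᵢ) = (14·-73.6 + 1.4·46.2) / (14 + 1.4)
= -965.72 / 15.4 = -62.71 mV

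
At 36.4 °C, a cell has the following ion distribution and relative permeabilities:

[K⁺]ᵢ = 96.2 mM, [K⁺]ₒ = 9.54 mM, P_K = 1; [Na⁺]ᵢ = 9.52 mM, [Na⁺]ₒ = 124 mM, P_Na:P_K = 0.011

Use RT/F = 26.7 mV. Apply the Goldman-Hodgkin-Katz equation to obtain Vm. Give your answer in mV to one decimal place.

-58.2 mV

Vm = 26.7 · ln[(Σ P·[cation]ₒ + Σ P·[anion]ᵢ) / (Σ P·[cation]ᵢ + Σ P·[anion]ₒ)]
Numerator = 1×9.54 + 0.011×124 = 10.9
Denominator = 1×96.2 + 0.011×9.52 = 96.3
Vm = 26.7 · ln(0.11322) = 26.7 × (-2.1784) = -58.16 mV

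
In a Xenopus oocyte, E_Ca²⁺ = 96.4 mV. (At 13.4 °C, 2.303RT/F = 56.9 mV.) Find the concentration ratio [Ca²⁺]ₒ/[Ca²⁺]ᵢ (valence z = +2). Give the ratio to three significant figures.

log₁₀([out]/[in]) = E·z/(56.9) = 96.4 × 2 / 56.9 = 3.3884
[out]/[in] = 10^(3.3884) = 2446

2450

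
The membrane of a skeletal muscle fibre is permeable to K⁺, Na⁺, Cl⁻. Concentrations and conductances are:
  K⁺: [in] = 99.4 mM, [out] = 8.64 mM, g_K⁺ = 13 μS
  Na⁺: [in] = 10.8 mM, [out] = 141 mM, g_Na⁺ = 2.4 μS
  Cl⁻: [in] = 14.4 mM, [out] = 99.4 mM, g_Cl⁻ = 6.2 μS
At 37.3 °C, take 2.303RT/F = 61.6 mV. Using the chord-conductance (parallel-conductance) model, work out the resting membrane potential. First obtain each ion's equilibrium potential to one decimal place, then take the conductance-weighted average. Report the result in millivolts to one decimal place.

-46.5 mV

E_K⁺ = (61.6/1)·log₁₀(8.64/99.4) = -65.3 mV
E_Na⁺ = (61.6/1)·log₁₀(141/10.8) = 68.7 mV
E_Cl⁻ = (61.6/-1)·log₁₀(99.4/14.4) = -51.7 mV
Vm = (Σ gᵢEᵢ)/(Σ gᵢ) = (13·-65.3 + 2.4·68.7 + 6.2·-51.7) / (13 + 2.4 + 6.2)
= -1004.56 / 21.6 = -46.51 mV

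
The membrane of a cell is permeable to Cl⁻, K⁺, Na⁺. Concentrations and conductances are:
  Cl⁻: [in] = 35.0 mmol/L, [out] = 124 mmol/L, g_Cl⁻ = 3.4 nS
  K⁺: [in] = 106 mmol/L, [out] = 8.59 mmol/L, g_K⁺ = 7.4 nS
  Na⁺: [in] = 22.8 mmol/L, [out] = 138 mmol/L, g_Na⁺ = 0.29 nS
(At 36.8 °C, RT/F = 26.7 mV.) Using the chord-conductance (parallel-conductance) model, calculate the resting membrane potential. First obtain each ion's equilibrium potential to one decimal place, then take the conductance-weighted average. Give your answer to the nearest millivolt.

E_Cl⁻ = (26.7/-1)·ln(124/35.0) = -33.8 mV
E_K⁺ = (26.7/1)·ln(8.59/106) = -67.1 mV
E_Na⁺ = (26.7/1)·ln(138/22.8) = 48.1 mV
Vm = (Σ gᵢEᵢ)/(Σ gᵢ) = (3.4·-33.8 + 7.4·-67.1 + 0.29·48.1) / (3.4 + 7.4 + 0.29)
= -597.51 / 11.09 = -53.88 mV

-54 mV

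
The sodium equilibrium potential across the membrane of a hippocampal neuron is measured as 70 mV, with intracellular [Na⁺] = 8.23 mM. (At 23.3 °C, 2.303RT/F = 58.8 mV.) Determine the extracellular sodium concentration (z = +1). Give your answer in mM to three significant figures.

128 mM

Nernst: E = (58.8/1) · log₁₀([out]/[in]), so log₁₀([out]/[in]) = 70.0 × 1 / 58.8 = 1.1905.
[out]/[in] = 10^(1.1905) = 15.51.
[out] = 15.51 × 8.23 = 127.6 mM.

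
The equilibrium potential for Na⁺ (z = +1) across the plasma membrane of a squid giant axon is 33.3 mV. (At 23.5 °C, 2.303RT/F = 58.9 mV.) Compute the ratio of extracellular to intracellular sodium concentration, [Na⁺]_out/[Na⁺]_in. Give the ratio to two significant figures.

log₁₀([out]/[in]) = E·z/(58.9) = 33.3 × 1 / 58.9 = 0.5654
[out]/[in] = 10^(0.5654) = 3.676

3.7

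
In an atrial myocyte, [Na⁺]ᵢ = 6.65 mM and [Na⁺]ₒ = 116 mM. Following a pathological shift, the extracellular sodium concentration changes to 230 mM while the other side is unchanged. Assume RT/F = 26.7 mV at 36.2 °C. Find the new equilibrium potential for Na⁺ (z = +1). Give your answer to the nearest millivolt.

95 mV

After the shift: [Na⁺]_out = 230, [Na⁺]_in = 6.65 mM.
E_new = (26.7/1)·ln(230/6.65) = 26.70 · (3.5435) = 94.61 mV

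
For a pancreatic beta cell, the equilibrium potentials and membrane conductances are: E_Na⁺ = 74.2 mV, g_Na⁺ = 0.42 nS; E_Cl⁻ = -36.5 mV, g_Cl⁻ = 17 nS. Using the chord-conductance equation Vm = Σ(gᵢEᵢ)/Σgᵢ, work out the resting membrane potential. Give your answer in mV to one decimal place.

-33.8 mV

Σ gᵢEᵢ = 0.42·(74.2) + 17·(-36.5) = -589.34
Σ gᵢ = 0.42 + 17 = 17.42
Vm = -589.34 / 17.42 = -33.83 mV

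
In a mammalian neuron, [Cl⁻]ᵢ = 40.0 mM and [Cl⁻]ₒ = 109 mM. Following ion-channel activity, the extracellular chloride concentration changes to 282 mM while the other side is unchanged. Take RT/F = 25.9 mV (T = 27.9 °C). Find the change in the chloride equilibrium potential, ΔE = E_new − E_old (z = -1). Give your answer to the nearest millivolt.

E_old = (25.9/-1)·ln(109/40.0) = -25.96 mV
E_new = (25.9/-1)·ln(282/40.0) = -50.58 mV
ΔE = -50.58 − (-25.96) = -24.62 mV

-25 mV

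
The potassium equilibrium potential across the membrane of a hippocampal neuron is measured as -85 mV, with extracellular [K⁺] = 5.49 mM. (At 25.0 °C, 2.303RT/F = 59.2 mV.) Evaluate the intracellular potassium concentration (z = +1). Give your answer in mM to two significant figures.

Nernst: E = (59.2/1) · log₁₀([out]/[in]), so log₁₀([out]/[in]) = -85.0 × 1 / 59.2 = -1.4358.
[out]/[in] = 10^(-1.4358) = 0.03666.
[in] = 5.49 / 0.03666 = 149.8 mM.

150 mM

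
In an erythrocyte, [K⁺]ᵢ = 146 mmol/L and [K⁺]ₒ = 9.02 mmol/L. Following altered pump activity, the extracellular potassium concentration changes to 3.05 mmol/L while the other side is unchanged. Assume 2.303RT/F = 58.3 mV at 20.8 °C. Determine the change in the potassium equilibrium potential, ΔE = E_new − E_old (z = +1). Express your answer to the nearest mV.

E_old = (58.3/1)·log₁₀(9.02/146) = -70.49 mV
E_new = (58.3/1)·log₁₀(3.05/146) = -97.95 mV
ΔE = -97.95 − (-70.49) = -27.45 mV

-27 mV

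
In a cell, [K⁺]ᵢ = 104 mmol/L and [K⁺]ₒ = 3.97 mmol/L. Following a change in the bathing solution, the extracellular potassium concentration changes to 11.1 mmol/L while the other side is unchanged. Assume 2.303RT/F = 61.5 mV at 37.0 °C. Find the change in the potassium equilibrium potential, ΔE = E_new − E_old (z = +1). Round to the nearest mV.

27 mV

E_old = (61.5/1)·log₁₀(3.97/104) = -87.22 mV
E_new = (61.5/1)·log₁₀(11.1/104) = -59.76 mV
ΔE = -59.76 − (-87.22) = 27.46 mV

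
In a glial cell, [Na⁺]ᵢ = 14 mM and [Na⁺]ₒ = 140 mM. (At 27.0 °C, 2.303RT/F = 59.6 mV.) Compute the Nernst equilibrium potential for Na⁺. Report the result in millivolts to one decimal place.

E = (59.6/z) · log₁₀([Na⁺]_out/[Na⁺]_in) with z = +1.
= (59.6/1) · log₁₀(140/14) = 59.60 · log₁₀(10)
= 59.60 · (1.0000) = 59.60 mV

59.6 mV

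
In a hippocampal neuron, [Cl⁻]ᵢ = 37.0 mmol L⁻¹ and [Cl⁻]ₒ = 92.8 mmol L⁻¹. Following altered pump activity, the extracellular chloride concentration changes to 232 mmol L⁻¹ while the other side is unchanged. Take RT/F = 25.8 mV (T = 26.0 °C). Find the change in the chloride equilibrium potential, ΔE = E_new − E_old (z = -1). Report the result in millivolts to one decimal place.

E_old = (25.8/-1)·ln(92.8/37.0) = -23.72 mV
E_new = (25.8/-1)·ln(232/37.0) = -47.36 mV
ΔE = -47.36 − (-23.72) = -23.64 mV

-23.6 mV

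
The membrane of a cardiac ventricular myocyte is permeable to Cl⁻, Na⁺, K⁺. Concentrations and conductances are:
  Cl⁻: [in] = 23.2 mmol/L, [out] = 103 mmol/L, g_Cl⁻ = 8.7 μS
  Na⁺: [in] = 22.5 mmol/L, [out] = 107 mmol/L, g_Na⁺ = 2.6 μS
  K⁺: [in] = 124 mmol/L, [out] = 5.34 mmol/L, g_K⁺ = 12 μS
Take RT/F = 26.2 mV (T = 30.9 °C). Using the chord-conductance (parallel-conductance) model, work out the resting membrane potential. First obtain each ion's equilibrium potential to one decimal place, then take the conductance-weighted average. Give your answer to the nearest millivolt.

E_Cl⁻ = (26.2/-1)·ln(103/23.2) = -39.1 mV
E_Na⁺ = (26.2/1)·ln(107/22.5) = 40.9 mV
E_K⁺ = (26.2/1)·ln(5.34/124) = -82.4 mV
Vm = (Σ gᵢEᵢ)/(Σ gᵢ) = (8.7·-39.1 + 2.6·40.9 + 12·-82.4) / (8.7 + 2.6 + 12)
= -1222.63 / 23.3 = -52.47 mV

-52 mV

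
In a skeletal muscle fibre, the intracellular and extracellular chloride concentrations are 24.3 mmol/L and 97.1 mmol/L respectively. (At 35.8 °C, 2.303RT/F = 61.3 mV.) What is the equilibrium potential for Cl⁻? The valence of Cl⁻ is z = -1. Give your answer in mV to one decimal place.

-36.9 mV

E = (61.3/z) · log₁₀([Cl⁻]_out/[Cl⁻]_in) with z = -1.
For an anion, dividing by z = -1 reverses the sign.
= (61.3/-1) · log₁₀(97.1/24.3) = -61.30 · log₁₀(3.996)
= -61.30 · (0.6016) = -36.88 mV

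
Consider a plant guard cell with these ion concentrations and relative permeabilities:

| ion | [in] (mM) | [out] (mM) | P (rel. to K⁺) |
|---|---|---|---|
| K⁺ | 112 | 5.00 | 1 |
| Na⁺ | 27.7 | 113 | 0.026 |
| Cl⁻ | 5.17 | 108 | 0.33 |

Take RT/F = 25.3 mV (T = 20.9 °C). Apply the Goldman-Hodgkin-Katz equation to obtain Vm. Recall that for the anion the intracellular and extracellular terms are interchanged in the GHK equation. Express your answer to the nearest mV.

Vm = 25.3 · ln[(Σ P·[cation]ₒ + Σ P·[anion]ᵢ) / (Σ P·[cation]ᵢ + Σ P·[anion]ₒ)]
Numerator = 1×5.00 + 0.026×113 + 0.33×5.17 = 9.644
Denominator = 1×112 + 0.026×27.7 + 0.33×108 = 148.4
Vm = 25.3 · ln(0.065005) = 25.3 × (-2.7333) = -69.15 mV

-69 mV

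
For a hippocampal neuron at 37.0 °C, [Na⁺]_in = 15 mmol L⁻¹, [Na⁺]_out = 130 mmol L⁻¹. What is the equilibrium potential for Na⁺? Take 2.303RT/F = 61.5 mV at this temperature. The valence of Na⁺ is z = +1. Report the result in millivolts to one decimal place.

57.7 mV

E = (61.5/z) · log₁₀([Na⁺]_out/[Na⁺]_in) with z = +1.
= (61.5/1) · log₁₀(130/15) = 61.50 · log₁₀(8.667)
= 61.50 · (0.9379) = 57.68 mV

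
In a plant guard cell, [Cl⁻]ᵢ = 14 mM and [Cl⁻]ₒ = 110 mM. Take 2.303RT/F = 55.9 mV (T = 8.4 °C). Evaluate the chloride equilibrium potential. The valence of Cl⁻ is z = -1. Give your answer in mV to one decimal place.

E = (55.9/z) · log₁₀([Cl⁻]_out/[Cl⁻]_in) with z = -1.
For an anion, dividing by z = -1 reverses the sign.
= (55.9/-1) · log₁₀(110/14) = -55.90 · log₁₀(7.857)
= -55.90 · (0.8953) = -50.05 mV

-50.0 mV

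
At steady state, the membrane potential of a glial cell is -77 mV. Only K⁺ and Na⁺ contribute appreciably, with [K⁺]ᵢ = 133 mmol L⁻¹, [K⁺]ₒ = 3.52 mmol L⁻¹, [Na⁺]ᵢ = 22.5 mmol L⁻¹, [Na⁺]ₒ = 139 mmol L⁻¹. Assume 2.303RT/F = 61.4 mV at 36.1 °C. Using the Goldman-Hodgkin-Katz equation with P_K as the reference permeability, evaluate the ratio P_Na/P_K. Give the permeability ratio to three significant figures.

Let α = P_Na/P_K. GHK: Vm = 61.4·log₁₀[(Kₒ + α·Naₒ)/(Kᵢ + α·Naᵢ)].
10^(Vm/61.4) = 10^(-77.0/61.4) = 0.055709
So 0.055709·(Kᵢ + α·Naᵢ) = Kₒ + α·Naₒ → α = (0.055709·133.0 − 3.52) / (139.0 − 0.055709·22.5)
α = (7.409 − 3.52) / (139.0 − 1.253) = 3.889/137.7 = 0.02824

0.0282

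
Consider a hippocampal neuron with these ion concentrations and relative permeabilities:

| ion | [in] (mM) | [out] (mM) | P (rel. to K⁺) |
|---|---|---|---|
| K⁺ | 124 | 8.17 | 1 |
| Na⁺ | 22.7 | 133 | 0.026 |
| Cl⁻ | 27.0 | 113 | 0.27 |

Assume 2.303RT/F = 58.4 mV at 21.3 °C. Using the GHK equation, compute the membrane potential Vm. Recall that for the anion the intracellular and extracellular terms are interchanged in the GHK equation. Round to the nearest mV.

-53 mV

Vm = 58.4 · log₁₀[(Σ P·[cation]ₒ + Σ P·[anion]ᵢ) / (Σ P·[cation]ᵢ + Σ P·[anion]ₒ)]
Numerator = 1×8.17 + 0.026×133 + 0.27×27.0 = 18.92
Denominator = 1×124 + 0.026×22.7 + 0.27×113 = 155.1
Vm = 58.4 · log₁₀(0.12197) = 58.4 × (-0.9137) = -53.36 mV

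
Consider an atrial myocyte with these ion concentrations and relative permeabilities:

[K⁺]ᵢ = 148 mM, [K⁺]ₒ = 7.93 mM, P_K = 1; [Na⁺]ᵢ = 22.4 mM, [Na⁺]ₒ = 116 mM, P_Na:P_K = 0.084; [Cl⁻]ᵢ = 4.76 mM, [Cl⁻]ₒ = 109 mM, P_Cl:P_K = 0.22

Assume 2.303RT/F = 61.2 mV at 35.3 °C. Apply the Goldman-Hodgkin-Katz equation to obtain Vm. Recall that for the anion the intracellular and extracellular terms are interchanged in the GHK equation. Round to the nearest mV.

Vm = 61.2 · log₁₀[(Σ P·[cation]ₒ + Σ P·[anion]ᵢ) / (Σ P·[cation]ᵢ + Σ P·[anion]ₒ)]
Numerator = 1×7.93 + 0.084×116 + 0.22×4.76 = 18.72
Denominator = 1×148 + 0.084×22.4 + 0.22×109 = 173.9
Vm = 61.2 · log₁₀(0.10768) = 61.2 × (-0.9679) = -59.23 mV

-59 mV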